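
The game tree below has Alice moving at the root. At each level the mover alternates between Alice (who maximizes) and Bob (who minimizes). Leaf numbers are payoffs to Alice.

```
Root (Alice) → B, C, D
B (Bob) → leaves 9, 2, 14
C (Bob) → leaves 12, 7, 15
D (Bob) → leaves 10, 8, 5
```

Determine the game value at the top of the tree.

7

B (Bob): min(9, 2, 14) = 2
C (Bob): min(12, 7, 15) = 7
D (Bob): min(10, 8, 5) = 5
Root (Alice): max(2, 7, 5) = 7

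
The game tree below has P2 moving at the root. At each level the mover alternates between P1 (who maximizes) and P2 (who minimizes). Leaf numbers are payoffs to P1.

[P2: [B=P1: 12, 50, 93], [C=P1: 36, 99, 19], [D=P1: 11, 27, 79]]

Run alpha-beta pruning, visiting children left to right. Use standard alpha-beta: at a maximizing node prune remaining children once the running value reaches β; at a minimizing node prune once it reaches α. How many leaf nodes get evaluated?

B [α=-∞,β=+∞]: v=93
C [α=-∞,β=93]: v=99 after child 2 ≥ β → β-cutoff, skip 1
D [α=-∞,β=93]: v=79
Root [α=-∞,β=+∞]: v=79
Leaves evaluated: 8 of 9.

8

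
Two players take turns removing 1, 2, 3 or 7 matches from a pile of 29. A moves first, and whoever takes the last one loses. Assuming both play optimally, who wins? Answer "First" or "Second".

Compute winning (W) and losing (L) positions by backward induction:
i:   0  1  2  3  4  5  6  7  8  9 10 11 12 13 14 15 16 17 18 19 20 21 22 23 24 25 26 27 28 29
     W  L  W  W  W  L  W  W  W  L  W  W  W  L  W  W  W  L  W  W  W  L  W  W  W  L  W  W  W  L
Position 29 is L, so the second player wins.

Second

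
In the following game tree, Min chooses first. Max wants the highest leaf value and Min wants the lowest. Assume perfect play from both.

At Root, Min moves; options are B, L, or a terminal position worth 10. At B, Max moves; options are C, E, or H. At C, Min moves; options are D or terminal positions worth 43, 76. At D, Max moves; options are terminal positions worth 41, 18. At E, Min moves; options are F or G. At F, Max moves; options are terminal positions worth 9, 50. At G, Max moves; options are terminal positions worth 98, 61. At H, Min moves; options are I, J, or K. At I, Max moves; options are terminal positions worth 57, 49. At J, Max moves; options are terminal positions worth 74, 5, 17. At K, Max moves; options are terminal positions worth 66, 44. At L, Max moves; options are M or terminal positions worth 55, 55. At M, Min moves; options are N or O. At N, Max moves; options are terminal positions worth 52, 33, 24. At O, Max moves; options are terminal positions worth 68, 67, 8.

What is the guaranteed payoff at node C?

D: max(41, 18) = 41
C: min(41, 43, 76) = 41

41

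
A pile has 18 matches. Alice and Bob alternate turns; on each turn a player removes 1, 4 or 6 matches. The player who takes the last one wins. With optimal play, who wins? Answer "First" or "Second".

i:   0  1  2  3  4  5  6  7  8  9 10 11 12 13 14 15 16 17 18
     L  W  L  W  W  L  W  L  W  W  L  W  L  W  W  L  W  L  W
Position 18 is W, so the first player wins.

First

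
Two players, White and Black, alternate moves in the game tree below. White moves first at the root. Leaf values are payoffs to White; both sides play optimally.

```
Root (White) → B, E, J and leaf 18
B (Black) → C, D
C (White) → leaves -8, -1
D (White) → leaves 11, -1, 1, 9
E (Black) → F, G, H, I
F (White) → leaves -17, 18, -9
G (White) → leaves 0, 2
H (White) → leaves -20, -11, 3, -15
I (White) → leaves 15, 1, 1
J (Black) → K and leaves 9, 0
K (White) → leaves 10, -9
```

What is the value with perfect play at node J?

0

K: max(10, -9) = 10
J: min(10, 9, 0) = 0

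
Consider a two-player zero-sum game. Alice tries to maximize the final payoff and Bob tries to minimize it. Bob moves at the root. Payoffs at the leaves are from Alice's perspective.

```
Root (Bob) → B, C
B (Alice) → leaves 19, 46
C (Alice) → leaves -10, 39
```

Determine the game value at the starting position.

B (Alice): max(19, 46) = 46
C (Alice): max(-10, 39) = 39
Root (Bob): min(46, 39) = 39

39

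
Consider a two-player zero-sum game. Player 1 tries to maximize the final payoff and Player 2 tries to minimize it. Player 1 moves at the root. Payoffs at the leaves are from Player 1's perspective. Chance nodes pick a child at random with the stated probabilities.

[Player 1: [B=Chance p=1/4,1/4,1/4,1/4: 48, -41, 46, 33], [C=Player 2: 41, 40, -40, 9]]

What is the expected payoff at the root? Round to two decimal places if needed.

B (Chance): 1/4·48 + 1/4·-41 + 1/4·46 + 1/4·33 = 21.5
C (Player 2): min(41, 40, -40, 9) = -40
Root (Player 1): max(21.5, -40) = 21.5

21.5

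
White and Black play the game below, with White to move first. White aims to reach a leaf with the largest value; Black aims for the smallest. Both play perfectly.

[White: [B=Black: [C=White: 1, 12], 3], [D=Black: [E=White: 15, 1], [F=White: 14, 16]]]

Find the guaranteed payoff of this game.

15

C (White): max(1, 12) = 12
B (Black): min(12, 3) = 3
E (White): max(15, 1) = 15
F (White): max(14, 16) = 16
D (Black): min(15, 16) = 15
Root (White): max(3, 15) = 15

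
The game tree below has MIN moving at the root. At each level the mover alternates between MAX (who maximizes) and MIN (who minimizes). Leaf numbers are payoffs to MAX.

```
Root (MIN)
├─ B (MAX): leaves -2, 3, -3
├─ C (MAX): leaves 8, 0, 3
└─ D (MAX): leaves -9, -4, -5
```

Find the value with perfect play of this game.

B (MAX): max(-2, 3, -3) = 3
C (MAX): max(8, 0, 3) = 8
D (MAX): max(-9, -4, -5) = -4
Root (MIN): min(3, 8, -4) = -4

-4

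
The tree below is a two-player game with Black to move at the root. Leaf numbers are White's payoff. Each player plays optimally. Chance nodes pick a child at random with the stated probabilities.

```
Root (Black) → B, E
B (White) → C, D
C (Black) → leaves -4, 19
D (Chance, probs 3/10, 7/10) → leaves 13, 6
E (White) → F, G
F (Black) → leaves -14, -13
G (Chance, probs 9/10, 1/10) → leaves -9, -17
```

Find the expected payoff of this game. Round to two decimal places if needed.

-9.8

C (Black): min(-4, 19) = -4
D (Chance): 3/10·13 + 7/10·6 = 8.1
B (White): max(-4, 8.1) = 8.1
F (Black): min(-14, -13) = -14
G (Chance): 9/10·-9 + 1/10·-17 = -9.8
E (White): max(-14, -9.8) = -9.8
Root (Black): min(8.1, -9.8) = -9.8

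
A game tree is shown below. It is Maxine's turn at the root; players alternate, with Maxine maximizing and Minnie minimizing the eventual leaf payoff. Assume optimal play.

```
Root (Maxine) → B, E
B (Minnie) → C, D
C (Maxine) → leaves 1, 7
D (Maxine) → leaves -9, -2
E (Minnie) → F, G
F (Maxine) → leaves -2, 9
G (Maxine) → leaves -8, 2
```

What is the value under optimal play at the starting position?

2

C (Maxine): max(1, 7) = 7
D (Maxine): max(-9, -2) = -2
B (Minnie): min(7, -2) = -2
F (Maxine): max(-2, 9) = 9
G (Maxine): max(-8, 2) = 2
E (Minnie): min(9, 2) = 2
Root (Maxine): max(-2, 2) = 2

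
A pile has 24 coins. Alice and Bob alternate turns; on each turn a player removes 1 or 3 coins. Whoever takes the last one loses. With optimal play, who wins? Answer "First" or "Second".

First

Mark each pile size as W (mover wins) or L (mover loses):
i:   0  1  2  3  4  5  6  7  8  9 10 11 12 13 14 15 16 17 18 19 20 21 22 23 24
     W  L  W  L  W  L  W  L  W  L  W  L  W  L  W  L  W  L  W  L  W  L  W  L  W
Position 24 is W, so the first player wins.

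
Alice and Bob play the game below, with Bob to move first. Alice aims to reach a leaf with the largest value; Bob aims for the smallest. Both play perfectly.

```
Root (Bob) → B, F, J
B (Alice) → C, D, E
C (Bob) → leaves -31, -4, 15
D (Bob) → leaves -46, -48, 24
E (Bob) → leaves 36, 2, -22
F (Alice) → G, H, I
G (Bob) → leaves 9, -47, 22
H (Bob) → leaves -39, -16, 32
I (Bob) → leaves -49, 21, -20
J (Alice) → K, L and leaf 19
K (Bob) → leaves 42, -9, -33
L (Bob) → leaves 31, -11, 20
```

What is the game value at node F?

-39

G: min(9, -47, 22) = -47
H: min(-39, -16, 32) = -39
I: min(-49, 21, -20) = -49
F: max(-47, -39, -49) = -39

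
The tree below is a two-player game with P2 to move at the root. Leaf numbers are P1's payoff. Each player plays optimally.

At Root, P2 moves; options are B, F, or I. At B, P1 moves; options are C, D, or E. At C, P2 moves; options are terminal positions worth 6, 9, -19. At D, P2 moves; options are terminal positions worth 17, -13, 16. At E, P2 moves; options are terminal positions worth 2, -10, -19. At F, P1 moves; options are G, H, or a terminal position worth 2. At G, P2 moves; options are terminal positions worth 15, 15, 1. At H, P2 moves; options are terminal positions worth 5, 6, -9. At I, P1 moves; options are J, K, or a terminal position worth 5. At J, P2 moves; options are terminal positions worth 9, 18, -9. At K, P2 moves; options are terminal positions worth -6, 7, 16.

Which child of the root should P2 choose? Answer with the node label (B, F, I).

C (P2): min(6, 9, -19) = -19
D (P2): min(17, -13, 16) = -13
E (P2): min(2, -10, -19) = -19
B (P1): max(-19, -13, -19) = -13
G (P2): min(15, 15, 1) = 1
H (P2): min(5, 6, -9) = -9
F (P1): max(1, -9, 2) = 2
J (P2): min(9, 18, -9) = -9
K (P2): min(-6, 7, 16) = -6
I (P1): max(-9, -6, 5) = 5
Root (P2): min(-13, 2, 5) = -13
P2 picks the child with the lowest value: B (value -13).

B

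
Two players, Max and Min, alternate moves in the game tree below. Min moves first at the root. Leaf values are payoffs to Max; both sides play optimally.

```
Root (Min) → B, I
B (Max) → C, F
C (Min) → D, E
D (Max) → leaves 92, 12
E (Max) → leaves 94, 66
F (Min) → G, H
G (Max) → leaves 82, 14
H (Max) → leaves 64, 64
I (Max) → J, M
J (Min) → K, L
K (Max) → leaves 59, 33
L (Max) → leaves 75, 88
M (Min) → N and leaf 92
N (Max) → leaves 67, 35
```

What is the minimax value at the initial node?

D (Max): max(92, 12) = 92
E (Max): max(94, 66) = 94
C (Min): min(92, 94) = 92
G (Max): max(82, 14) = 82
H (Max): max(64, 64) = 64
F (Min): min(82, 64) = 64
B (Max): max(92, 64) = 92
K (Max): max(59, 33) = 59
L (Max): max(75, 88) = 88
J (Min): min(59, 88) = 59
N (Max): max(67, 35) = 67
M (Min): min(67, 92) = 67
I (Max): max(59, 67) = 67
Root (Min): min(92, 67) = 67

67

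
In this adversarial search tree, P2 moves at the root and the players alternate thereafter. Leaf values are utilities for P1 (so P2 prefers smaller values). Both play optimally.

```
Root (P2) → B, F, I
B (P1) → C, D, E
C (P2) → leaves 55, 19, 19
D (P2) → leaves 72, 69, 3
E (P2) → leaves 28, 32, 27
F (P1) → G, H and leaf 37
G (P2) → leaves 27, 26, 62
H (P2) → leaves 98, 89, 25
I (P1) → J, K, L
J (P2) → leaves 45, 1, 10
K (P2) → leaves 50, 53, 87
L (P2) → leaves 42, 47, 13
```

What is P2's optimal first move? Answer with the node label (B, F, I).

B

C (P2): min(55, 19, 19) = 19
D (P2): min(72, 69, 3) = 3
E (P2): min(28, 32, 27) = 27
B (P1): max(19, 3, 27) = 27
G (P2): min(27, 26, 62) = 26
H (P2): min(98, 89, 25) = 25
F (P1): max(26, 25, 37) = 37
J (P2): min(45, 1, 10) = 1
K (P2): min(50, 53, 87) = 50
L (P2): min(42, 47, 13) = 13
I (P1): max(1, 50, 13) = 50
Root (P2): min(27, 37, 50) = 27
P2 picks the child with the lowest value: B (value 27).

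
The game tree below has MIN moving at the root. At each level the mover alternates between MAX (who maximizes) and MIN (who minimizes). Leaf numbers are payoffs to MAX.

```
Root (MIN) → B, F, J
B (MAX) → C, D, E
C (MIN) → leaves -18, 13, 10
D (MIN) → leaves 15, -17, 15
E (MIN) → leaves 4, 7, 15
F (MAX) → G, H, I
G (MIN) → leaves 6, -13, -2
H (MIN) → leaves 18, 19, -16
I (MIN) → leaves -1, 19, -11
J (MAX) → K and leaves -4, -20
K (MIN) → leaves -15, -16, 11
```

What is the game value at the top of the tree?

-11

C (MIN): min(-18, 13, 10) = -18
D (MIN): min(15, -17, 15) = -17
E (MIN): min(4, 7, 15) = 4
B (MAX): max(-18, -17, 4) = 4
G (MIN): min(6, -13, -2) = -13
H (MIN): min(18, 19, -16) = -16
I (MIN): min(-1, 19, -11) = -11
F (MAX): max(-13, -16, -11) = -11
K (MIN): min(-15, -16, 11) = -16
J (MAX): max(-16, -4, -20) = -4
Root (MIN): min(4, -11, -4) = -11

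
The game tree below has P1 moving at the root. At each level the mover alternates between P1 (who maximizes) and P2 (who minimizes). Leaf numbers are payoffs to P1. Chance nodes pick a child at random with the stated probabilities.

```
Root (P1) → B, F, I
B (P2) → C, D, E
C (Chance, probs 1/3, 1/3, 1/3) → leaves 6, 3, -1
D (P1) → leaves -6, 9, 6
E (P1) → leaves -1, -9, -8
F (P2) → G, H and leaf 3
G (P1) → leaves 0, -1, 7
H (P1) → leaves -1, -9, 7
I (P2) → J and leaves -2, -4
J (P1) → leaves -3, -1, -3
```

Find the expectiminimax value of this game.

C (Chance): 1/3·6 + 1/3·3 + 1/3·-1 = 2.67
D (P1): max(-6, 9, 6) = 9
E (P1): max(-1, -9, -8) = -1
B (P2): min(2.67, 9, -1) = -1
G (P1): max(0, -1, 7) = 7
H (P1): max(-1, -9, 7) = 7
F (P2): min(7, 7, 3) = 3
J (P1): max(-3, -1, -3) = -1
I (P2): min(-1, -2, -4) = -4
Root (P1): max(-1, 3, -4) = 3

3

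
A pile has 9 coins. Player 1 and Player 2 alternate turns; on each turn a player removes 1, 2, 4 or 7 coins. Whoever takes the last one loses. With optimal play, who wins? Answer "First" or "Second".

Compute winning (W) and losing (L) positions by backward induction:
i:   0  1  2  3  4  5  6  7  8  9
     W  L  W  W  L  W  W  L  W  W
Position 9 is W, so the first player wins.

First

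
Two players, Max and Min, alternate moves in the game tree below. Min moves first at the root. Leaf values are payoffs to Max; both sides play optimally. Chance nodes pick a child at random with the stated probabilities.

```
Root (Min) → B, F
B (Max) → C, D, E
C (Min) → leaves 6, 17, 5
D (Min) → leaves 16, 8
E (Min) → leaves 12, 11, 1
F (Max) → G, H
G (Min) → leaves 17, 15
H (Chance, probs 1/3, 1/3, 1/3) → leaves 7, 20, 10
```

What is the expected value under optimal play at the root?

C (Min): min(6, 17, 5) = 5
D (Min): min(16, 8) = 8
E (Min): min(12, 11, 1) = 1
B (Max): max(5, 8, 1) = 8
G (Min): min(17, 15) = 15
H (Chance): 1/3·7 + 1/3·20 + 1/3·10 = 12.33
F (Max): max(15, 12.33) = 15
Root (Min): min(8, 15) = 8

8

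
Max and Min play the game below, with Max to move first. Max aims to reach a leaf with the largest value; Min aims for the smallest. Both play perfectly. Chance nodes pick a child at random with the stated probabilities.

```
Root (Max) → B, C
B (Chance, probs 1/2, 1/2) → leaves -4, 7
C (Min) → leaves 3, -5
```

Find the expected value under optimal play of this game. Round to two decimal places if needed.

1.5

B (Chance): 1/2·-4 + 1/2·7 = 1.5
C (Min): min(3, -5) = -5
Root (Max): max(1.5, -5) = 1.5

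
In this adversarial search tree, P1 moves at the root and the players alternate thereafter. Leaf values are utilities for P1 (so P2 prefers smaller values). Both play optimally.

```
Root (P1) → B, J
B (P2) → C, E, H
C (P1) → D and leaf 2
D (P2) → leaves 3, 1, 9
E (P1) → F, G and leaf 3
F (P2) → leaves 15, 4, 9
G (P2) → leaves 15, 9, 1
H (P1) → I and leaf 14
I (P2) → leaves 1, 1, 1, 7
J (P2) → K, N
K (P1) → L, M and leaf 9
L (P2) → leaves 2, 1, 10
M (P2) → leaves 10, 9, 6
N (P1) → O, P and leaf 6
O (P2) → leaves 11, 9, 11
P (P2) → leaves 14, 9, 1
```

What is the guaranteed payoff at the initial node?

9

D (P2): min(3, 1, 9) = 1
C (P1): max(1, 2) = 2
F (P2): min(15, 4, 9) = 4
G (P2): min(15, 9, 1) = 1
E (P1): max(4, 1, 3) = 4
I (P2): min(1, 1, 1, 7) = 1
H (P1): max(1, 14) = 14
B (P2): min(2, 4, 14) = 2
L (P2): min(2, 1, 10) = 1
M (P2): min(10, 9, 6) = 6
K (P1): max(1, 6, 9) = 9
O (P2): min(11, 9, 11) = 9
P (P2): min(14, 9, 1) = 1
N (P1): max(9, 1, 6) = 9
J (P2): min(9, 9) = 9
Root (P1): max(2, 9) = 9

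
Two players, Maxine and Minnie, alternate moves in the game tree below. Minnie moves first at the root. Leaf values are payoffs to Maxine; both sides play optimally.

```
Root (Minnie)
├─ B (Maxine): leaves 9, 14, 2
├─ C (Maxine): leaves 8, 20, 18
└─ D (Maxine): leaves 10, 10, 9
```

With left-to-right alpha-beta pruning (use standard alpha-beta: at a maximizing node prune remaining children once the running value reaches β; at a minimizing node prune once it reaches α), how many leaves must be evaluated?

8

B [α=-∞,β=+∞]: v=14
C [α=-∞,β=14]: v=20 after child 2 ≥ β → β-cutoff, skip 1
D [α=-∞,β=14]: v=10
Root [α=-∞,β=+∞]: v=10
Leaves evaluated: 8 of 9.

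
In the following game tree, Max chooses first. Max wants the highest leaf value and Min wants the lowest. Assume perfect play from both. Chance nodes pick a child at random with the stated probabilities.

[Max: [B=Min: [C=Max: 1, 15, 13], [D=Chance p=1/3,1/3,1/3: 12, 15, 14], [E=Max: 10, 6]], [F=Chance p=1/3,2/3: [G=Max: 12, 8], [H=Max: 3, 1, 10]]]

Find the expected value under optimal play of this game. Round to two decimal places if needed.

10.67

C (Max): max(1, 15, 13) = 15
D (Chance): 1/3·12 + 1/3·15 + 1/3·14 = 13.67
E (Max): max(10, 6) = 10
B (Min): min(15, 13.67, 10) = 10
G (Max): max(12, 8) = 12
H (Max): max(3, 1, 10) = 10
F (Chance): 1/3·12 + 2/3·10 = 10.67
Root (Max): max(10, 10.67) = 10.67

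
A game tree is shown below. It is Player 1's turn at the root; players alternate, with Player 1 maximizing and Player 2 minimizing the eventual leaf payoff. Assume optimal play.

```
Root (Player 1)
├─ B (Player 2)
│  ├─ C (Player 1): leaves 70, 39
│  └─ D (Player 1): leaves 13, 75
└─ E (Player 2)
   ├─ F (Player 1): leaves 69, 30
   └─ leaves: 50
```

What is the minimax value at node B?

70

C: max(70, 39) = 70
D: max(13, 75) = 75
B: min(70, 75) = 70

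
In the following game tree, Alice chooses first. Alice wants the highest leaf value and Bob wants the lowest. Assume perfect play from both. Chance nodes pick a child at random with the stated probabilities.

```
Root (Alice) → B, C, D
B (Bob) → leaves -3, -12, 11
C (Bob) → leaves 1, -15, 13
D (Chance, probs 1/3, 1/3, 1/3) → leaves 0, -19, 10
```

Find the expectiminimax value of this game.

B (Bob): min(-3, -12, 11) = -12
C (Bob): min(1, -15, 13) = -15
D (Chance): 1/3·0 + 1/3·-19 + 1/3·10 = -3
Root (Alice): max(-12, -15, -3) = -3

-3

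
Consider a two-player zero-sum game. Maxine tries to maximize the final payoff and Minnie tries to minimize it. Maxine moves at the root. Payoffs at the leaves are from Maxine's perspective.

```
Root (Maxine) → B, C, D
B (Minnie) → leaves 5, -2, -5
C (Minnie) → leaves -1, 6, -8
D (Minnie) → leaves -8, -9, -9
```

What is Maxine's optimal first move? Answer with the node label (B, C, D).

B (Minnie): min(5, -2, -5) = -5
C (Minnie): min(-1, 6, -8) = -8
D (Minnie): min(-8, -9, -9) = -9
Root (Maxine): max(-5, -8, -9) = -5
Maxine picks the child with the highest value: B (value -5).

B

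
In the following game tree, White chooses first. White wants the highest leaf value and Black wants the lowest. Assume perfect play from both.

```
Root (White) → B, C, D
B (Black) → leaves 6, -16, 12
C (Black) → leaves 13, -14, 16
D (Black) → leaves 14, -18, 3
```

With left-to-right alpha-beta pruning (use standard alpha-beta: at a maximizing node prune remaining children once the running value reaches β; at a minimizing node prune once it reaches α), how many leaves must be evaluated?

8

B [α=-∞,β=+∞]: v=-16
C [α=-16,β=+∞]: v=-14
D [α=-14,β=+∞]: v=-18 after child 2 ≤ α → α-cutoff, skip 1
Root [α=-∞,β=+∞]: v=-14
Leaves evaluated: 8 of 9.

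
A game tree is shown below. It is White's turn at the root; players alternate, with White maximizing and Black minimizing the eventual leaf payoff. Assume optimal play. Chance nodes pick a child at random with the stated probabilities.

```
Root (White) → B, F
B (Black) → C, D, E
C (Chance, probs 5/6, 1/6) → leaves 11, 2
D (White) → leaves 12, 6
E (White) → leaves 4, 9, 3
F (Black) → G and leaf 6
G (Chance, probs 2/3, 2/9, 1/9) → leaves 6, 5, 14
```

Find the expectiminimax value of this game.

C (Chance): 5/6·11 + 1/6·2 = 9.5
D (White): max(12, 6) = 12
E (White): max(4, 9, 3) = 9
B (Black): min(9.5, 12, 9) = 9
G (Chance): 2/3·6 + 2/9·5 + 1/9·14 = 6.67
F (Black): min(6.67, 6) = 6
Root (White): max(9, 6) = 9

9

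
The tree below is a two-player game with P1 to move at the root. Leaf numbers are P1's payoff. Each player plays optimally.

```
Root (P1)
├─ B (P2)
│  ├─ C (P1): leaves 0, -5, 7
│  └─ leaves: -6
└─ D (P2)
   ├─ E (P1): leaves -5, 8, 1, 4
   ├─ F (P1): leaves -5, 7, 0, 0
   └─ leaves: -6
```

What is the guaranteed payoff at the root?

-6

C (P1): max(0, -5, 7) = 7
B (P2): min(7, -6) = -6
E (P1): max(-5, 8, 1, 4) = 8
F (P1): max(-5, 7, 0, 0) = 7
D (P2): min(8, 7, -6) = -6
Root (P1): max(-6, -6) = -6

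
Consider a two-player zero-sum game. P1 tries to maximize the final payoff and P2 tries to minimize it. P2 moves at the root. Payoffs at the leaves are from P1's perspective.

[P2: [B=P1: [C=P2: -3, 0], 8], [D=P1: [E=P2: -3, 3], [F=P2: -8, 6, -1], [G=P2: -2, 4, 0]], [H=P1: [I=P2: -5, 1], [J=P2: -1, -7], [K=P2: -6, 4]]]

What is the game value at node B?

C: min(-3, 0) = -3
B: max(-3, 8) = 8

8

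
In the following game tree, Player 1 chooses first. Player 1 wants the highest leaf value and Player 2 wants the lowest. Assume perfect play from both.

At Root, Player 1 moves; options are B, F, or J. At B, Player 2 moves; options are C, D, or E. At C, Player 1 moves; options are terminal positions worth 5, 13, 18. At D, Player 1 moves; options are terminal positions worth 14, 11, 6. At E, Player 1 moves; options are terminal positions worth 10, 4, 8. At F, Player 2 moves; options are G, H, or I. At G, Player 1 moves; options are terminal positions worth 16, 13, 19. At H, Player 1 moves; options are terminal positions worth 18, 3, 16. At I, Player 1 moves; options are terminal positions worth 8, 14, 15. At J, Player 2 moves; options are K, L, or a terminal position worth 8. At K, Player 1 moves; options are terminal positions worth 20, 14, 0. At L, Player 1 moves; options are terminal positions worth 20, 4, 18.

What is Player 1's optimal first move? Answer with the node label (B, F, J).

F

C (Player 1): max(5, 13, 18) = 18
D (Player 1): max(14, 11, 6) = 14
E (Player 1): max(10, 4, 8) = 10
B (Player 2): min(18, 14, 10) = 10
G (Player 1): max(16, 13, 19) = 19
H (Player 1): max(18, 3, 16) = 18
I (Player 1): max(8, 14, 15) = 15
F (Player 2): min(19, 18, 15) = 15
K (Player 1): max(20, 14, 0) = 20
L (Player 1): max(20, 4, 18) = 20
J (Player 2): min(20, 20, 8) = 8
Root (Player 1): max(10, 15, 8) = 15
Player 1 picks the child with the highest value: F (value 15).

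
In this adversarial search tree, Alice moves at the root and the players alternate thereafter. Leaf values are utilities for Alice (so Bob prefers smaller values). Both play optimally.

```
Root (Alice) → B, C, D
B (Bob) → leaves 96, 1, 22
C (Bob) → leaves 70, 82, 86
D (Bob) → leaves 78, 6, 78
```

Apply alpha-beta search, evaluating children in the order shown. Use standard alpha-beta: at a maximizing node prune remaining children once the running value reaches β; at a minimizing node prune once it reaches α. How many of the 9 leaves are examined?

B [α=-∞,β=+∞]: v=1
C [α=1,β=+∞]: v=70
D [α=70,β=+∞]: v=6 after child 2 ≤ α → α-cutoff, skip 1
Root [α=-∞,β=+∞]: v=70
Leaves evaluated: 8 of 9.

8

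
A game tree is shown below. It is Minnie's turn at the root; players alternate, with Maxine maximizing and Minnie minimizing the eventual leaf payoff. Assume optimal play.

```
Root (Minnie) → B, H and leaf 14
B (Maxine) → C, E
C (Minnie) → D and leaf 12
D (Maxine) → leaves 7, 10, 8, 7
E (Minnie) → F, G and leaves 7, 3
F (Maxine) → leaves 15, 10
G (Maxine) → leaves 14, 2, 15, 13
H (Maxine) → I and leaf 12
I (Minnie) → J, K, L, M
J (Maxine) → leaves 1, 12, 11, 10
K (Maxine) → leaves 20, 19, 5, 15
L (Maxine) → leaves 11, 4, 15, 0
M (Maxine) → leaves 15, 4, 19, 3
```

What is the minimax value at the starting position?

D (Maxine): max(7, 10, 8, 7) = 10
C (Minnie): min(10, 12) = 10
F (Maxine): max(15, 10) = 15
G (Maxine): max(14, 2, 15, 13) = 15
E (Minnie): min(15, 15, 7, 3) = 3
B (Maxine): max(10, 3) = 10
J (Maxine): max(1, 12, 11, 10) = 12
K (Maxine): max(20, 19, 5, 15) = 20
L (Maxine): max(11, 4, 15, 0) = 15
M (Maxine): max(15, 4, 19, 3) = 19
I (Minnie): min(12, 20, 15, 19) = 12
H (Maxine): max(12, 12) = 12
Root (Minnie): min(10, 12, 14) = 10

10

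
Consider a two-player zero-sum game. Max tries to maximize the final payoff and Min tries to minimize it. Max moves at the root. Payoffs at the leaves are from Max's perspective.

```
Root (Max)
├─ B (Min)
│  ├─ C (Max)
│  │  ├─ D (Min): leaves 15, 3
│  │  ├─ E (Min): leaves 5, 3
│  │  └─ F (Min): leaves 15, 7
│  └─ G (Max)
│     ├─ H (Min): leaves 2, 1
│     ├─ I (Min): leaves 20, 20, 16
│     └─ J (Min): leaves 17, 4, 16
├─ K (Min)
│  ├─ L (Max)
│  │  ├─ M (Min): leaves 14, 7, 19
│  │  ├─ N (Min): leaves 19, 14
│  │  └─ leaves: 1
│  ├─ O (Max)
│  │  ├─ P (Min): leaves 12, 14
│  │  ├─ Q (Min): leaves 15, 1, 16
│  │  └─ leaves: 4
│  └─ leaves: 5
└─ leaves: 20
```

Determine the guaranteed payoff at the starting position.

20

D (Min): min(15, 3) = 3
E (Min): min(5, 3) = 3
F (Min): min(15, 7) = 7
C (Max): max(3, 3, 7) = 7
H (Min): min(2, 1) = 1
I (Min): min(20, 20, 16) = 16
J (Min): min(17, 4, 16) = 4
G (Max): max(1, 16, 4) = 16
B (Min): min(7, 16) = 7
M (Min): min(14, 7, 19) = 7
N (Min): min(19, 14) = 14
L (Max): max(7, 14, 1) = 14
P (Min): min(12, 14) = 12
Q (Min): min(15, 1, 16) = 1
O (Max): max(12, 1, 4) = 12
K (Min): min(14, 12, 5) = 5
Root (Max): max(7, 5, 20) = 20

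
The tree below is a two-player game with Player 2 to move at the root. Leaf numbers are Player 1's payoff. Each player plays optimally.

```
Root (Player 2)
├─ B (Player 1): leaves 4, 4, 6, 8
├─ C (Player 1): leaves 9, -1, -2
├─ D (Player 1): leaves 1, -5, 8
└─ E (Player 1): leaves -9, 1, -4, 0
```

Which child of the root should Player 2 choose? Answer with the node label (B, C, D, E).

B (Player 1): max(4, 4, 6, 8) = 8
C (Player 1): max(9, -1, -2) = 9
D (Player 1): max(1, -5, 8) = 8
E (Player 1): max(-9, 1, -4, 0) = 1
Root (Player 2): min(8, 9, 8, 1) = 1
Player 2 picks the child with the lowest value: E (value 1).

E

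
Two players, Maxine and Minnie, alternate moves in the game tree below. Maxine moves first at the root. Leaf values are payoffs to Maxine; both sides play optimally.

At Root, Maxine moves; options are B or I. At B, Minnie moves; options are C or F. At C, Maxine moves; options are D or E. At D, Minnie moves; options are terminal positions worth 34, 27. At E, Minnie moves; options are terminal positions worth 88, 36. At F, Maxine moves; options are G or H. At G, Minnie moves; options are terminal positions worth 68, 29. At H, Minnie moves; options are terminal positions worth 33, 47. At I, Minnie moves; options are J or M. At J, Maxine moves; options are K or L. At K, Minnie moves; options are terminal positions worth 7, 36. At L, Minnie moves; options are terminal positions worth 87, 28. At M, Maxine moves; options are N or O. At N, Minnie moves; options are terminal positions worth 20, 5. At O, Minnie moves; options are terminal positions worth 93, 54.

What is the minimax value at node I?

K: min(7, 36) = 7
L: min(87, 28) = 28
J: max(7, 28) = 28
N: min(20, 5) = 5
O: min(93, 54) = 54
M: max(5, 54) = 54
I: min(28, 54) = 28

28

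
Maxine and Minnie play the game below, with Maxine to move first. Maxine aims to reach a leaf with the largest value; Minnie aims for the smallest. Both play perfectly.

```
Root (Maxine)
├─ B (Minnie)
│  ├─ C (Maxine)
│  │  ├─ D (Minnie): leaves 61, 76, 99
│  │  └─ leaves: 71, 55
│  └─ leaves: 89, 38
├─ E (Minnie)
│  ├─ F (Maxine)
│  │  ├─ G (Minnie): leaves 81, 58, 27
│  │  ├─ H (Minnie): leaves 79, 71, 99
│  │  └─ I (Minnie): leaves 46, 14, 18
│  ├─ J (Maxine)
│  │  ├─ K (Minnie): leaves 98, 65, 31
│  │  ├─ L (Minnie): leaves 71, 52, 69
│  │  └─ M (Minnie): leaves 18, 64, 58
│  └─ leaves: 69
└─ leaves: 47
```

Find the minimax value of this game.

52

D (Minnie): min(61, 76, 99) = 61
C (Maxine): max(61, 71, 55) = 71
B (Minnie): min(71, 89, 38) = 38
G (Minnie): min(81, 58, 27) = 27
H (Minnie): min(79, 71, 99) = 71
I (Minnie): min(46, 14, 18) = 14
F (Maxine): max(27, 71, 14) = 71
K (Minnie): min(98, 65, 31) = 31
L (Minnie): min(71, 52, 69) = 52
M (Minnie): min(18, 64, 58) = 18
J (Maxine): max(31, 52, 18) = 52
E (Minnie): min(71, 52, 69) = 52
Root (Maxine): max(38, 52, 47) = 52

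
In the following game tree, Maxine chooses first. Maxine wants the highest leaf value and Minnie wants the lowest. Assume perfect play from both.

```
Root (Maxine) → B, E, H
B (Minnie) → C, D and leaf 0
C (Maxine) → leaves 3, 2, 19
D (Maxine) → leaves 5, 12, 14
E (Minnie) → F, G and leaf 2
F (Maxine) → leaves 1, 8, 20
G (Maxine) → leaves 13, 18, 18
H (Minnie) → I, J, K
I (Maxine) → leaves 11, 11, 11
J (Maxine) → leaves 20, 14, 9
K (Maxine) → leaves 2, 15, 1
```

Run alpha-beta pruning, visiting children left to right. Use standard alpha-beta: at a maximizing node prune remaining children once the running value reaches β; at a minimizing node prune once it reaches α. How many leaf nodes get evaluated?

C [α=-∞,β=+∞]: v=19
D [α=-∞,β=19]: v=14
B [α=-∞,β=+∞]: v=0
F [α=0,β=+∞]: v=20
G [α=0,β=20]: v=18
E [α=0,β=+∞]: v=2
I [α=2,β=+∞]: v=11
J [α=2,β=11]: v=20 after child 1 ≥ β → β-cutoff, skip 2
K [α=2,β=11]: v=15 after child 2 ≥ β → β-cutoff, skip 1
H [α=2,β=+∞]: v=11
Root [α=-∞,β=+∞]: v=11
Leaves evaluated: 20 of 23.

20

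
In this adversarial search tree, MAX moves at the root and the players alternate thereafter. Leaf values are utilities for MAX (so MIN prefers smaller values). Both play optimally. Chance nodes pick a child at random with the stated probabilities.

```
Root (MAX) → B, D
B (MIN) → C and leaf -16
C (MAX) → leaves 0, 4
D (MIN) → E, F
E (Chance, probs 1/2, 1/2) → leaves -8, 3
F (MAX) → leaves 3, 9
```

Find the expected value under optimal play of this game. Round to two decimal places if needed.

-2.5

C (MAX): max(0, 4) = 4
B (MIN): min(4, -16) = -16
E (Chance): 1/2·-8 + 1/2·3 = -2.5
F (MAX): max(3, 9) = 9
D (MIN): min(-2.5, 9) = -2.5
Root (MAX): max(-16, -2.5) = -2.5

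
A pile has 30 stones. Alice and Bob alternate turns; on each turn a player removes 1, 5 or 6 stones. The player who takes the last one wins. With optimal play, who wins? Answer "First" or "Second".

First

Compute winning (W) and losing (L) positions by backward induction:
i:   0  1  2  3  4  5  6  7  8  9 10 11 12 13 14 15 16 17 18 19 20 21 22 23 24 25 26 27 28 29 30
     L  W  L  W  L  W  W  W  W  W  W  L  W  L  W  L  W  W  W  W  W  W  L  W  L  W  L  W  W  W  W
Position 30 is W, so the first player wins.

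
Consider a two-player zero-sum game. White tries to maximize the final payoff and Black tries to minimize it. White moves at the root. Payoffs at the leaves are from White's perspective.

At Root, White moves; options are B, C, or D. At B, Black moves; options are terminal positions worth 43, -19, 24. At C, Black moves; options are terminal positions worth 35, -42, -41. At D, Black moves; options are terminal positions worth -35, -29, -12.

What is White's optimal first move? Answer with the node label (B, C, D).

B

B (Black): min(43, -19, 24) = -19
C (Black): min(35, -42, -41) = -42
D (Black): min(-35, -29, -12) = -35
Root (White): max(-19, -42, -35) = -19
White picks the child with the highest value: B (value -19).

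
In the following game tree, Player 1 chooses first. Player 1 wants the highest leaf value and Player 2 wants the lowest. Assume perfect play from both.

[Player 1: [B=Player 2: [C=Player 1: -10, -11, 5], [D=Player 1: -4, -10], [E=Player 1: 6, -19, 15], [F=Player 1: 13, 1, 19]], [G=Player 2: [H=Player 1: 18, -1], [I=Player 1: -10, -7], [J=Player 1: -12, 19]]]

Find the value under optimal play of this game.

-4

C (Player 1): max(-10, -11, 5) = 5
D (Player 1): max(-4, -10) = -4
E (Player 1): max(6, -19, 15) = 15
F (Player 1): max(13, 1, 19) = 19
B (Player 2): min(5, -4, 15, 19) = -4
H (Player 1): max(18, -1) = 18
I (Player 1): max(-10, -7) = -7
J (Player 1): max(-12, 19) = 19
G (Player 2): min(18, -7, 19) = -7
Root (Player 1): max(-4, -7) = -4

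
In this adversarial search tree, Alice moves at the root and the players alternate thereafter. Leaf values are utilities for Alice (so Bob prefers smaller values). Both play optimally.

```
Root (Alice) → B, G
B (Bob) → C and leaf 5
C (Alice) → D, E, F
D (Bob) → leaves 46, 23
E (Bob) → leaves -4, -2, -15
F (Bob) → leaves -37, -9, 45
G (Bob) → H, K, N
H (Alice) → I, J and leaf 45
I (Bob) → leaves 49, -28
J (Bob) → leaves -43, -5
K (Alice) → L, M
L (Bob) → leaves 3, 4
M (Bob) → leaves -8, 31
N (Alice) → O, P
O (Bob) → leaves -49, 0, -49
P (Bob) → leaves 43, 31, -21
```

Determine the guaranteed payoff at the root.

5

D (Bob): min(46, 23) = 23
E (Bob): min(-4, -2, -15) = -15
F (Bob): min(-37, -9, 45) = -37
C (Alice): max(23, -15, -37) = 23
B (Bob): min(23, 5) = 5
I (Bob): min(49, -28) = -28
J (Bob): min(-43, -5) = -43
H (Alice): max(-28, -43, 45) = 45
L (Bob): min(3, 4) = 3
M (Bob): min(-8, 31) = -8
K (Alice): max(3, -8) = 3
O (Bob): min(-49, 0, -49) = -49
P (Bob): min(43, 31, -21) = -21
N (Alice): max(-49, -21) = -21
G (Bob): min(45, 3, -21) = -21
Root (Alice): max(5, -21) = 5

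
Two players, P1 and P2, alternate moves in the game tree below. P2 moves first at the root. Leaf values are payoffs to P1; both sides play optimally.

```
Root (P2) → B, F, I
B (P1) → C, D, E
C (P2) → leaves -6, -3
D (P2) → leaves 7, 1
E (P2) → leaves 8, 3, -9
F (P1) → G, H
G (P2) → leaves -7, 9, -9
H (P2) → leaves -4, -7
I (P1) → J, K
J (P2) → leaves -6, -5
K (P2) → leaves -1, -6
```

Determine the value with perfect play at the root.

-7

C (P2): min(-6, -3) = -6
D (P2): min(7, 1) = 1
E (P2): min(8, 3, -9) = -9
B (P1): max(-6, 1, -9) = 1
G (P2): min(-7, 9, -9) = -9
H (P2): min(-4, -7) = -7
F (P1): max(-9, -7) = -7
J (P2): min(-6, -5) = -6
K (P2): min(-1, -6) = -6
I (P1): max(-6, -6) = -6
Root (P2): min(1, -7, -6) = -7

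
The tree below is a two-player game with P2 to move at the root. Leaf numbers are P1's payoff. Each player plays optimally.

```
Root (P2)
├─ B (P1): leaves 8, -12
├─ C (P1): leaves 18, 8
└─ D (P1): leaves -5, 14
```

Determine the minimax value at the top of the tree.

B (P1): max(8, -12) = 8
C (P1): max(18, 8) = 18
D (P1): max(-5, 14) = 14
Root (P2): min(8, 18, 14) = 8

8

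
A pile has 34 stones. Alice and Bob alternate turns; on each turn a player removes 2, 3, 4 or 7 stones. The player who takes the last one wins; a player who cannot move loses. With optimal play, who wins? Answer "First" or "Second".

i:   0  1  2  3  4  5  6  7  8  9 10 11 12 13 14 15 16 17 18 19 20 21 22 23 24 25 26 27 28 29 30 31 32 33 34
     L  L  W  W  W  W  L  W  W  W  W  L  L  W  W  W  W  L  W  W  W  W  L  L  W  W  W  W  L  W  W  W  W  L  L
Position 34 is L, so the second player wins.

Second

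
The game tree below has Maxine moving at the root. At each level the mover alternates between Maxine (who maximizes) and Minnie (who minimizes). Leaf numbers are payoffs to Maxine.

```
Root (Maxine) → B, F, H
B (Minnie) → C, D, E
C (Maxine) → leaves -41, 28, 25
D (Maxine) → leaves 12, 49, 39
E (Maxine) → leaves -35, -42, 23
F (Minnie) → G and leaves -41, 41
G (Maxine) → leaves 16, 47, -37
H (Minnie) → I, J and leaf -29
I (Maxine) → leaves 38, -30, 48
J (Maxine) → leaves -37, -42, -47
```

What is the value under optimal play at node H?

-37

I: max(38, -30, 48) = 48
J: max(-37, -42, -47) = -37
H: min(48, -37, -29) = -37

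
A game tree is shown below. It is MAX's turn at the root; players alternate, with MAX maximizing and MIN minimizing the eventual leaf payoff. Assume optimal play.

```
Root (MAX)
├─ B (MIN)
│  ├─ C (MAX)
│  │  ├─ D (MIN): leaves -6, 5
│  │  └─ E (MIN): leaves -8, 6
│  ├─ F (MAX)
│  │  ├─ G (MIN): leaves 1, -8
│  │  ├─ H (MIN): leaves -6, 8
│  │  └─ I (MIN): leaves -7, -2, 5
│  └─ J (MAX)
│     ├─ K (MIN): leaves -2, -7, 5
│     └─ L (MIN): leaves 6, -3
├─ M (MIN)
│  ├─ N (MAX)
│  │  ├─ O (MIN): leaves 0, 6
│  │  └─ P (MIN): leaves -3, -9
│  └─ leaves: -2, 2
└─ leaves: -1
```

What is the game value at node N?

0

O: min(0, 6) = 0
P: min(-3, -9) = -9
N: max(0, -9) = 0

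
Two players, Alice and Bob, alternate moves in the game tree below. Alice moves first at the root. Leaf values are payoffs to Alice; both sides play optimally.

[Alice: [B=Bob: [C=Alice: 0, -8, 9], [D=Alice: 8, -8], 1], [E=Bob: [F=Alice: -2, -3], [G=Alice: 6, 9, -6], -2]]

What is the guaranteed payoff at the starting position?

1

C (Alice): max(0, -8, 9) = 9
D (Alice): max(8, -8) = 8
B (Bob): min(9, 8, 1) = 1
F (Alice): max(-2, -3) = -2
G (Alice): max(6, 9, -6) = 9
E (Bob): min(-2, 9, -2) = -2
Root (Alice): max(1, -2) = 1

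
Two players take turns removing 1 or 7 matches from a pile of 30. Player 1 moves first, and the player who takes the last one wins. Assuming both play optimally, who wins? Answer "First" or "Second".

Positions where the player to move wins (W) vs loses (L):
i:   0  1  2  3  4  5  6  7  8  9 10 11 12 13 14 15 16 17 18 19 20 21 22 23 24 25 26 27 28 29 30
     L  W  L  W  L  W  L  W  L  W  L  W  L  W  L  W  L  W  L  W  L  W  L  W  L  W  L  W  L  W  L
Position 30 is L, so the second player wins.

Second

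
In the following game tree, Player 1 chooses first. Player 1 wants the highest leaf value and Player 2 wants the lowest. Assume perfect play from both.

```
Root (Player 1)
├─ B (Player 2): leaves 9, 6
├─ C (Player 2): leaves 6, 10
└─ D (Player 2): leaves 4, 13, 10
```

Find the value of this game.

B (Player 2): min(9, 6) = 6
C (Player 2): min(6, 10) = 6
D (Player 2): min(4, 13, 10) = 4
Root (Player 1): max(6, 6, 4) = 6

6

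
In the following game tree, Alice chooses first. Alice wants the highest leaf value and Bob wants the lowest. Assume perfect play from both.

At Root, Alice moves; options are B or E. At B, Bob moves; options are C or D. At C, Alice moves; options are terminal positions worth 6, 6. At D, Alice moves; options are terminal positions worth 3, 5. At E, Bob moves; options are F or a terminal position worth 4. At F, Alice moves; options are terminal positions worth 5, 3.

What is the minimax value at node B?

5

C: max(6, 6) = 6
D: max(3, 5) = 5
B: min(6, 5) = 5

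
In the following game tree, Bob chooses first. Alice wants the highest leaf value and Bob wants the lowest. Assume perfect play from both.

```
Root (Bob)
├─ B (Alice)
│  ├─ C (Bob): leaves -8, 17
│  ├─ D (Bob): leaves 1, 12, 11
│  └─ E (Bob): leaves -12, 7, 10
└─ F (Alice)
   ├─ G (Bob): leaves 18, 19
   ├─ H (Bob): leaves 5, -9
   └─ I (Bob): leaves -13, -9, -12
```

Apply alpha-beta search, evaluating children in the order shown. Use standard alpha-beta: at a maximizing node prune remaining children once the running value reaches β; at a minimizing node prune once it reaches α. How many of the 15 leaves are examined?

8

C [α=-∞,β=+∞]: v=-8
D [α=-8,β=+∞]: v=1
E [α=1,β=+∞]: v=-12 after child 1 ≤ α → α-cutoff, skip 2
B [α=-∞,β=+∞]: v=1
G [α=-∞,β=1]: v=18
F [α=-∞,β=1]: v=18 after child 1 ≥ β → β-cutoff, skip 2
Root [α=-∞,β=+∞]: v=1
Leaves evaluated: 8 of 15.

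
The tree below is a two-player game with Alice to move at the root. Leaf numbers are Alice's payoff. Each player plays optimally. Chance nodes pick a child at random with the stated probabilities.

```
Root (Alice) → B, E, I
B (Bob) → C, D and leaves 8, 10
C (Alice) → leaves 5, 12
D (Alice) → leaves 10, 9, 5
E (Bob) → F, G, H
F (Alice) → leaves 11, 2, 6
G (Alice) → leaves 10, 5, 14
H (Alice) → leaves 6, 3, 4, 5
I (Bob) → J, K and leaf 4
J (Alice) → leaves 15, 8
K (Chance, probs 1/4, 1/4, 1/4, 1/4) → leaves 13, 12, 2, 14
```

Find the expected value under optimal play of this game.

8

C (Alice): max(5, 12) = 12
D (Alice): max(10, 9, 5) = 10
B (Bob): min(12, 10, 8, 10) = 8
F (Alice): max(11, 2, 6) = 11
G (Alice): max(10, 5, 14) = 14
H (Alice): max(6, 3, 4, 5) = 6
E (Bob): min(11, 14, 6) = 6
J (Alice): max(15, 8) = 15
K (Chance): 1/4·13 + 1/4·12 + 1/4·2 + 1/4·14 = 10.25
I (Bob): min(15, 10.25, 4) = 4
Root (Alice): max(8, 6, 4) = 8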